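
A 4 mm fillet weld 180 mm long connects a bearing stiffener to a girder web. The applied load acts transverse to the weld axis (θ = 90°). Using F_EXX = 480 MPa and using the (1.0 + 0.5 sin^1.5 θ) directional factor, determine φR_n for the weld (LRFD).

t_e = 0.707 × 4 = 2.828 mm; A_we = 2.828 × 180 = 509 mm².
Directional factor: 1.0 + 0.5 sin^1.5(90°) = 1.5.
F_nw = 0.6 × 480 × 1.5 = 432 MPa.
φR_n = 0.75 × 432 × 509 × 10⁻³ = 164.9 kN.

φR_n ≈ 165 kN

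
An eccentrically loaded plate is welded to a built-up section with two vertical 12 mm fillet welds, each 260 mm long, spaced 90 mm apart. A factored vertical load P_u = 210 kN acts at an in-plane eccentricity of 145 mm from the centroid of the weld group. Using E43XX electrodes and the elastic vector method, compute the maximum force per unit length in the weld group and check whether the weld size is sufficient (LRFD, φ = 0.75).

f_max ≈ 1240 N/mm; adequate

E43XX → F_EXX = 430 MPa.
Total weld length L_w = 520 mm. Treat welds as unit-width lines.
Polar moment about centroid: J = 2[d³/12 + d(b/2)²] = 2[260³/12 + 260×45²] = 3982000 mm³.
Direct shear f_v = P/L_w = 210×10³ / 520 = 403.8 N/mm (vertical).
Torsion M = P·e = 210×10³ × 145 = 30450000 N·mm.
Critical point at (x, y) = (45, 130) from centroid. f_tx = M·y/J = 994 N/mm; f_ty = M·x/J = 344.1 N/mm.
Resultant f_max = √[f_tx² + (f_v + f_ty)²] = √[994² + (403.8 + 344.1)²] = 1244 N/mm.
Capacity per unit length: φr_n = 0.75 × 0.6 × 430 × (0.707 × 12) = 1642 N/mm.
1244 ≤ 1642 → adequate.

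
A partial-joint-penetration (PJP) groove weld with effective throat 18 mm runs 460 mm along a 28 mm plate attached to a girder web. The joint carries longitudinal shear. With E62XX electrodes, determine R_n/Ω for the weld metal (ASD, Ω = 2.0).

E62XX → F_EXX = 620 MPa.
Effective throat (given) t_e = 18 mm.
A_we = 18 × 460 = 8280 mm².
F_nw = 0.6 F_EXX = 372 MPa.
R_n/Ω = (372 × 8280) / 2.0 × 10⁻³ = 1540 kN.

R_n/Ω ≈ 1540 kN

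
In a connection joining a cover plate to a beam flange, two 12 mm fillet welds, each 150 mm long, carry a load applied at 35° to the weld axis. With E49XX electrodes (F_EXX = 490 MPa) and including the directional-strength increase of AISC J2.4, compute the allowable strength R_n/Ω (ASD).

t_e = 0.707 × 12 = 8.484 mm; A_we = 8.484 × 300 = 2545 mm².
Directional factor: 1.0 + 0.5 sin^1.5(35°) = 1.217.
F_nw = 0.6 × 490 × 1.217 = 357.9 MPa.
R_n/Ω = (357.9 × 2545) / 2.0 × 10⁻³ = 455.4 kN.

R_n/Ω ≈ 455 kN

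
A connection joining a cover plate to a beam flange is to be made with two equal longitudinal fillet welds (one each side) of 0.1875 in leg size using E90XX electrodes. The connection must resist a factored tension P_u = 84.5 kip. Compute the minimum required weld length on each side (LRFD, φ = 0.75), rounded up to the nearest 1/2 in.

E90XX → F_EXX = 90 ksi.
Throat t_e = 0.707 × 0.1875 = 0.1326 in.
φr_n = 0.75 × 0.6 × 90 × 0.1326 = 5.369 kip/in.
L_req = P_u / φr_n = 84.5 / 5.369 = 15.74 in total.
Per side: 15.74 / 2 = 7.87 in.
Round up → use L = 8 in on each side.

L = 8 in on each side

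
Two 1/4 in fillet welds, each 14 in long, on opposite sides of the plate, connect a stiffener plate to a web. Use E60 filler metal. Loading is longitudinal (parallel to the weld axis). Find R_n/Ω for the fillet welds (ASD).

R_n/Ω ≈ 89.1 kip

E60XX → F_EXX = 60 ksi.
Effective throat t_e = 0.707 × 0.25 = 0.1767 in.
Total length L = 28 in; A_we = 0.1767 × 28 = 4.949 in².
F_nw = 0.6 F_EXX = 0.6 × 60 = 36 ksi.
R_n = 36 × 4.949 = 178.2 kip; R_n/Ω = 178.2/2.0 = 89.08 kip.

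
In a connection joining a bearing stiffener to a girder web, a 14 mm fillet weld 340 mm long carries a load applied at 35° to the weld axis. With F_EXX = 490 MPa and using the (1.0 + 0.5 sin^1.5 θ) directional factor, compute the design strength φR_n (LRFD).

t_e = 0.707 × 14 = 9.898 mm; A_we = 9.898 × 340 = 3365 mm².
Directional factor: 1.0 + 0.5 sin^1.5(35°) = 1.217.
F_nw = 0.6 × 490 × 1.217 = 357.9 MPa.
φR_n = 0.75 × 357.9 × 3365 × 10⁻³ = 903.2 kN.

φR_n ≈ 903 kN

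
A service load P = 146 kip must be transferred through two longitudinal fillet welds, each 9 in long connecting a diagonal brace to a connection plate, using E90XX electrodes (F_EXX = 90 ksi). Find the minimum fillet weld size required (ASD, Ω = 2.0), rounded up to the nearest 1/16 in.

Total weld length L = 18 in.
Required throat t_e = P × Ω / (0.6 F_EXX × L) = 146 × 2.0 / (0.6 × 90 × 18) = 0.3004 in.
Required leg w = t_e / 0.707 = 0.4249 in → use 7/16 in.

w = 7/16 in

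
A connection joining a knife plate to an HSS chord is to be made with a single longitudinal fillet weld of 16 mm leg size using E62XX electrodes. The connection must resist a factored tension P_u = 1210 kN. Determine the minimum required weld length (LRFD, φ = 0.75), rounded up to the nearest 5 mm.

L = 385 mm

E62XX → F_EXX = 620 MPa.
Throat t_e = 0.707 × 16 = 11.31 mm.
φr_n = 0.75 × 0.6 × 620 × 11.31 × 10⁻³ = 3.156 kN/mm.
L_req = P_u / φr_n = 1210 / 3.156 = 383.4 mm total.
Round up → use L = 385 mm.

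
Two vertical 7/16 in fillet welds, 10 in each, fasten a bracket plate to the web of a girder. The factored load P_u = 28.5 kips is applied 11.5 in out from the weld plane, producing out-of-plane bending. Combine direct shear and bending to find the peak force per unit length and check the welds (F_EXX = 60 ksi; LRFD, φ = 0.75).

L_w = 2 × 10 = 20 in; section modulus (unit throat) S = 2 × L²/6 = 33.33 in².
Direct shear f_v = P/L_w = 28.5/20 = 1.425 kip/in.
Moment M = P × e = 28.5 × 11.5 = 327.75 kip·in; bending f_b = M/S = 9.832 kip/in.
f_max = √(f_v² + f_b²) = √(1.425² + 9.832²) = 9.935 kip/in.
φr_n = 0.75 × 0.6 × 60 × (0.707 × 0.4375) = 8.351 kip/in → NOT adequate.

f_max ≈ 9.94 kip/in; NOT adequate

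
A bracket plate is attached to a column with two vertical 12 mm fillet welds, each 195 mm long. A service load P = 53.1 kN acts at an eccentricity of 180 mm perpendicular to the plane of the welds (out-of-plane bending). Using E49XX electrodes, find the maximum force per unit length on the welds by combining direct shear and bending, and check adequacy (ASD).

E49XX → F_EXX = 490 MPa.
L_w = 2 × 195 = 390 mm; section modulus (unit throat) S = 2 × L²/6 = 12680 mm².
Direct shear f_v = P/L_w = 53.1×10³/390 = 136.2 N/mm.
Moment M = P × e = 53.1×10³ × 180 = 9558000 N·mm; bending f_b = M/S = 754.1 N/mm.
f_max = √(f_v² + f_b²) = √(136.2² + 754.1²) = 766.3 N/mm.
r_n/Ω = (1/2.0) × 0.6 × 490 × (0.707 × 12) = 1247 N/mm → adequate.

f_max ≈ 766 N/mm; adequate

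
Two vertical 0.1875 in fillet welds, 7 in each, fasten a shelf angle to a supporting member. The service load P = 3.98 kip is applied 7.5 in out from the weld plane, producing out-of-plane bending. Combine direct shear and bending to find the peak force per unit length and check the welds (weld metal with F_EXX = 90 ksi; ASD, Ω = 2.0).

f_max ≈ 1.85 kip/in; adequate

L_w = 2 × 7 = 14 in; section modulus (unit throat) S = 2 × L²/6 = 16.33 in².
Direct shear f_v = P/L_w = 3.98/14 = 0.2843 kip/in.
Moment M = P × e = 3.98 × 7.5 = 29.85 kip·in; bending f_b = M/S = 1.828 kip/in.
f_max = √(f_v² + f_b²) = √(0.2843² + 1.828²) = 1.85 kip/in.
r_n/Ω = (1/2.0) × 0.6 × 90 × (0.707 × 0.1875) = 3.579 kip/in → adequate.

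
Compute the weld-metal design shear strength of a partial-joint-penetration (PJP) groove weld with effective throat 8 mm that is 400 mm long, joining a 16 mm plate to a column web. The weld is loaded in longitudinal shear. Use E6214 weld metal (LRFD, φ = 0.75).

φR_n ≈ 893 kN

E62XX → F_EXX = 620 MPa.
Effective throat (given) t_e = 8 mm.
A_we = 8 × 400 = 3200 mm².
F_nw = 0.6 F_EXX = 372 MPa.
φR_n = 0.75 × 372 × 3200 × 10⁻³ = 892.8 kN.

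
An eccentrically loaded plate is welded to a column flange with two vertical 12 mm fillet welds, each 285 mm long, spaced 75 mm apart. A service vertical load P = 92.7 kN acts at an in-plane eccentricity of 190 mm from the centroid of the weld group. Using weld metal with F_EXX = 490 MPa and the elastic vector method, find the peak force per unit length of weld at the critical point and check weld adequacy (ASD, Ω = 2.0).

f_max ≈ 619 N/mm; adequate

Total weld length L_w = 570 mm. Treat welds as unit-width lines.
Polar moment about centroid: J = 2[d³/12 + d(b/2)²] = 2[285³/12 + 285×37.5²] = 4660000 mm³.
Direct shear f_v = P/L_w = 92.7×10³ / 570 = 162.6 N/mm (vertical).
Torsion M = P·e = 92.7×10³ × 190 = 17613000 N·mm.
Critical point at (x, y) = (37.5, 142.5) from centroid. f_tx = M·y/J = 538.6 N/mm; f_ty = M·x/J = 141.7 N/mm.
Resultant f_max = √[f_tx² + (f_v + f_ty)²] = √[538.6² + (162.6 + 141.7)²] = 618.7 N/mm.
Capacity per unit length: r_n/Ω = (1/2.0) × 0.6 × 490 × (0.707 × 12) = 1247 N/mm.
618.7 ≤ 1247 → adequate.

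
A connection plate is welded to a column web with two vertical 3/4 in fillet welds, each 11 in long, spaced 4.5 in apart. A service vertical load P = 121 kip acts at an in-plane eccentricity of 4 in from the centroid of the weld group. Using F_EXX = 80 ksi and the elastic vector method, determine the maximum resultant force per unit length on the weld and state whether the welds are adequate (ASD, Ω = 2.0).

f_max ≈ 11.9 kip/in; adequate

Total weld length L_w = 22 in. Treat welds as unit-width lines.
Polar moment about centroid: J = 2[d³/12 + d(b/2)²] = 2[11³/12 + 11×2.25²] = 333.2 in³.
Direct shear f_v = P/L_w = 121 / 22 = 5.5 kip/in (vertical).
Torsion M = P·e = 121 × 4 = 484 kip·in.
Critical point at (x, y) = (2.25, 5.5) from centroid. f_tx = M·y/J = 7.989 kip/in; f_ty = M·x/J = 3.268 kip/in.
Resultant f_max = √[f_tx² + (f_v + f_ty)²] = √[7.989² + (5.5 + 3.268)²] = 11.86 kip/in.
Capacity per unit length: r_n/Ω = (1/2.0) × 0.6 × 80 × (0.707 × 0.75) = 12.73 kip/in.
11.86 ≤ 12.73 → adequate.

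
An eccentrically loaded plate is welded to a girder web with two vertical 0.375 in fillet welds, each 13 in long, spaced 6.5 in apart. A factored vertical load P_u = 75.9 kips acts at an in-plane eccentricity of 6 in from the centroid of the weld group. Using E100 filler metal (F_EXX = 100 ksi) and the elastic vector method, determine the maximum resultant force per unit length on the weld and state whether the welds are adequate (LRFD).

f_max ≈ 6.98 kip/in; adequate

Total weld length L_w = 26 in. Treat welds as unit-width lines.
Polar moment about centroid: J = 2[d³/12 + d(b/2)²] = 2[13³/12 + 13×3.25²] = 640.8 in³.
Direct shear f_v = P/L_w = 75.9 / 26 = 2.919 kip/in (vertical).
Torsion M = P·e = 75.9 × 6 = 455.4 kip·in.
Critical point at (x, y) = (3.25, 6.5) from centroid. f_tx = M·y/J = 4.619 kip/in; f_ty = M·x/J = 2.31 kip/in.
Resultant f_max = √[f_tx² + (f_v + f_ty)²] = √[4.619² + (2.919 + 2.31)²] = 6.977 kip/in.
Capacity per unit length: φr_n = 0.75 × 0.6 × 100 × (0.707 × 0.375) = 11.93 kip/in.
6.977 ≤ 11.93 → adequate.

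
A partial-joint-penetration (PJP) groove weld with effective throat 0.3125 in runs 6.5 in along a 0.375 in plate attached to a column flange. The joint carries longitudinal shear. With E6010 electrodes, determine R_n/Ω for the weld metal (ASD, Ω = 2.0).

E60XX → F_EXX = 60 ksi.
Effective throat (given) t_e = 0.3125 in.
A_we = 0.3125 × 6.5 = 2.031 in².
F_nw = 0.6 F_EXX = 36 ksi.
R_n/Ω = (36 × 2.031) / 2.0 = 36.56 kips.

R_n/Ω ≈ 36.6 kips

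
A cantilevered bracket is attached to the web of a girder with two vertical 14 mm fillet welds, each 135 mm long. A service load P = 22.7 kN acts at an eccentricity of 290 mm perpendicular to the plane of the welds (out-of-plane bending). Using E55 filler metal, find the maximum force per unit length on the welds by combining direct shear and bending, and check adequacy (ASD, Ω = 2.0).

f_max ≈ 1090 N/mm; adequate

E55XX → F_EXX = 550 MPa.
L_w = 2 × 135 = 270 mm; section modulus (unit throat) S = 2 × L²/6 = 6075 mm².
Direct shear f_v = P/L_w = 22.7×10³/270 = 84.07 N/mm.
Moment M = P × e = 22.7×10³ × 290 = 6583000 N·mm; bending f_b = M/S = 1084 N/mm.
f_max = √(f_v² + f_b²) = √(84.07² + 1084²) = 1087 N/mm.
r_n/Ω = (1/2.0) × 0.6 × 550 × (0.707 × 14) = 1633 N/mm → adequate.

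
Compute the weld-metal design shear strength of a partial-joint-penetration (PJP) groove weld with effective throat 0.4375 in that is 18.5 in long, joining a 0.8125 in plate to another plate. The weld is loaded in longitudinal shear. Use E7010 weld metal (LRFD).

φR_n ≈ 255 kips

E70XX → F_EXX = 70 ksi.
Effective throat (given) t_e = 0.4375 in.
A_we = 0.4375 × 18.5 = 8.094 in².
F_nw = 0.6 F_EXX = 42 ksi.
φR_n = 0.75 × 42 × 8.094 = 255 kips.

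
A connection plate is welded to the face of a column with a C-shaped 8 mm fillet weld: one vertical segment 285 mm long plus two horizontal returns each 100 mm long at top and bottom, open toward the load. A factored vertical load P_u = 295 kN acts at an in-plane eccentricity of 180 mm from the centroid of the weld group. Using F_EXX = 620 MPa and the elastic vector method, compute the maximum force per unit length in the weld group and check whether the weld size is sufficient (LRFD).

Total weld length L_w = 485 mm. Treat welds as unit-width lines.
Centroid: x̄ = 2×100×50 / 485 = 20.62 mm from the vertical weld.
Polar moment about centroid: J = I_x + I_y = [285³/12 + 2×100×142.5²] + [285×20.62² + 2(100³/12 + 100×29.38²)] = 6451000 mm³.
Direct shear f_v = P/L_w = 295×10³ / 485 = 608.2 N/mm (vertical).
Torsion M = P·e = 295×10³ × 180 = 53100000 N·mm.
Critical point at (x, y) = (79.38, 142.5) from centroid. f_tx = M·y/J = 1173 N/mm; f_ty = M·x/J = 653.4 N/mm.
Resultant f_max = √[f_tx² + (f_v + f_ty)²] = √[1173² + (608.2 + 653.4)²] = 1723 N/mm.
Capacity per unit length: φr_n = 0.75 × 0.6 × 620 × (0.707 × 8) = 1578 N/mm.
1723 > 1578 → NOT adequate.

f_max ≈ 1720 N/mm; NOT adequate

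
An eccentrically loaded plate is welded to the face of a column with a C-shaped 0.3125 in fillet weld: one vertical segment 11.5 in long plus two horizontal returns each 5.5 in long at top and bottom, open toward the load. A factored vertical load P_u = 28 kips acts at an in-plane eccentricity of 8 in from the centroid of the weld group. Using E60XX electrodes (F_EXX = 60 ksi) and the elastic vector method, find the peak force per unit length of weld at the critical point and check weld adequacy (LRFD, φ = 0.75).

Total weld length L_w = 22.5 in. Treat welds as unit-width lines.
Centroid: x̄ = 2×5.5×2.75 / 22.5 = 1.344 in from the vertical weld.
Polar moment about centroid: J = I_x + I_y = [11.5³/12 + 2×5.5×5.75²] + [11.5×1.344² + 2(5.5³/12 + 5.5×1.406²)] = 560.7 in³.
Direct shear f_v = P/L_w = 28 / 22.5 = 1.244 kip/in (vertical).
Torsion M = P·e = 28 × 8 = 224 kip·in.
Critical point at (x, y) = (4.156, 5.75) from centroid. f_tx = M·y/J = 2.297 kip/in; f_ty = M·x/J = 1.66 kip/in.
Resultant f_max = √[f_tx² + (f_v + f_ty)²] = √[2.297² + (1.244 + 1.66)²] = 3.703 kip/in.
Capacity per unit length: φr_n = 0.75 × 0.6 × 60 × (0.707 × 0.3125) = 5.965 kip/in.
3.703 ≤ 5.965 → adequate.

f_max ≈ 3.7 kip/in; adequate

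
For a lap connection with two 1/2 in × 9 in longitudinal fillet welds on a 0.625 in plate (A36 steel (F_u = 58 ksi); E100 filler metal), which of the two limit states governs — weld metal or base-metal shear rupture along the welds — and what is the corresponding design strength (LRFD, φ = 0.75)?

φR_n ≈ 286 kips (weld metal governs)

E100XX → F_EXX = 100 ksi.
t_e = 0.707 × 0.5 = 0.3535 in; L = 18 in.
Weld metal: φR_n = 0.75 × 0.6 × 100 × 0.3535 × 18 = 286.3 kips.
Base metal (shear rupture): φR_n = 0.75 × 0.6 × 58 × 0.625 × 18 = 293.6 kips.
Governing: weld metal.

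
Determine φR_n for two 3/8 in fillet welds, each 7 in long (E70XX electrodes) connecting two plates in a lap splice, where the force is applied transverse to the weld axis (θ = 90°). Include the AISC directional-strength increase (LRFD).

φR_n ≈ 175 kips

E70XX → F_EXX = 70 ksi.
t_e = 0.707 × 0.375 = 0.2651 in; A_we = 0.2651 × 14 = 3.712 in².
Directional factor: 1.0 + 0.5 sin^1.5(90°) = 1.5.
F_nw = 0.6 × 70 × 1.5 = 63 ksi.
φR_n = 0.75 × 63 × 3.712 = 175.4 kips.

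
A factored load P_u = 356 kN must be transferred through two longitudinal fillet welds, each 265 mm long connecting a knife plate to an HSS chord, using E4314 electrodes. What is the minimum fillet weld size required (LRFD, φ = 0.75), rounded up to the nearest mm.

E43XX → F_EXX = 430 MPa.
Total weld length L = 530 mm.
Required throat t_e = P_u / (φ × 0.6 F_EXX × L) = 356 / (0.75 × 0.6 × 430 × 530 × 10⁻³) = 3.471 mm.
Required leg w = t_e / 0.707 = 4.91 mm → use 5 mm.

w = 5 mm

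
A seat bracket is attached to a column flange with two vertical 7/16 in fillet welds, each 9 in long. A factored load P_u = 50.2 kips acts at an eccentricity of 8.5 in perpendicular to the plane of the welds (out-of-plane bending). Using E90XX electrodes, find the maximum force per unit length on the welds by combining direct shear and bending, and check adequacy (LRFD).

E90XX → F_EXX = 90 ksi.
L_w = 2 × 9 = 18 in; section modulus (unit throat) S = 2 × L²/6 = 27 in².
Direct shear f_v = P/L_w = 50.2/18 = 2.789 kip/in.
Moment M = P × e = 50.2 × 8.5 = 426.7 kip·in; bending f_b = M/S = 15.8 kip/in.
f_max = √(f_v² + f_b²) = √(2.789² + 15.8²) = 16.05 kip/in.
φr_n = 0.75 × 0.6 × 90 × (0.707 × 0.4375) = 12.53 kip/in → NOT adequate.

f_max ≈ 16 kip/in; NOT adequate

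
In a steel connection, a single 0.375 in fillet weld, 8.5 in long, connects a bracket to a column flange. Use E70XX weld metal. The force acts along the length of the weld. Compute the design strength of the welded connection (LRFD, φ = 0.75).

E70XX → F_EXX = 70 ksi.
Effective throat t_e = 0.707 × 0.375 = 0.2651 in.
Total length L = 8.5 in; A_we = 0.2651 × 8.5 = 2.254 in².
F_nw = 0.6 F_EXX = 0.6 × 70 = 42 ksi.
φR_n = 0.75 × 42 × 2.254 = 70.99 kip.

φR_n ≈ 71 kip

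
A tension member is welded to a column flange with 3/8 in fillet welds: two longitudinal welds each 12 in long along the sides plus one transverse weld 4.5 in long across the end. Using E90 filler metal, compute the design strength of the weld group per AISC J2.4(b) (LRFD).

φR_n ≈ 306 kips

E90XX → F_EXX = 90 ksi.
t_e = 0.707 × 0.375 = 0.2651 in.
R_nwl = 0.6 × 90 × 0.2651 × 24 = 343.6 kips (longitudinal, 2 welds).
R_nwt = 0.6 × 90 × 0.2651 × 4.5 = 64.43 kips (transverse, base value).
(i) R_nwl + R_nwt = 408 kips; (ii) 0.85 R_nwl + 1.5 R_nwt = 388.7 kips.
R_n = max = 408 kips [governs: (i)]; φR_n = 306 kips.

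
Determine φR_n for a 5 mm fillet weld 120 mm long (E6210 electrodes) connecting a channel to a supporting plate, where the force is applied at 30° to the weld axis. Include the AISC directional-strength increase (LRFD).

E62XX → F_EXX = 620 MPa.
t_e = 0.707 × 5 = 3.535 mm; A_we = 3.535 × 120 = 424.2 mm².
Directional factor: 1.0 + 0.5 sin^1.5(30°) = 1.177.
F_nw = 0.6 × 620 × 1.177 = 437.8 MPa.
φR_n = 0.75 × 437.8 × 424.2 × 10⁻³ = 139.3 kN.

φR_n ≈ 139 kN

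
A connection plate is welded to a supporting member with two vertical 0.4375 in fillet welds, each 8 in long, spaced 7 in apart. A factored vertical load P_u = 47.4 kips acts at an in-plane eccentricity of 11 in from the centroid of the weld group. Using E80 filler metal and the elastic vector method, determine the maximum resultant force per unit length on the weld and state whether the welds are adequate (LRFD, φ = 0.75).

f_max ≈ 12 kip/in; NOT adequate

E80XX → F_EXX = 80 ksi.
Total weld length L_w = 16 in. Treat welds as unit-width lines.
Polar moment about centroid: J = 2[d³/12 + d(b/2)²] = 2[8³/12 + 8×3.5²] = 281.3 in³.
Direct shear f_v = P/L_w = 47.4 / 16 = 2.962 kip/in (vertical).
Torsion M = P·e = 47.4 × 11 = 521.4 kip·in.
Critical point at (x, y) = (3.5, 4) from centroid. f_tx = M·y/J = 7.413 kip/in; f_ty = M·x/J = 6.487 kip/in.
Resultant f_max = √[f_tx² + (f_v + f_ty)²] = √[7.413² + (2.962 + 6.487)²] = 12.01 kip/in.
Capacity per unit length: φr_n = 0.75 × 0.6 × 80 × (0.707 × 0.4375) = 11.14 kip/in.
12.01 > 11.14 → NOT adequate.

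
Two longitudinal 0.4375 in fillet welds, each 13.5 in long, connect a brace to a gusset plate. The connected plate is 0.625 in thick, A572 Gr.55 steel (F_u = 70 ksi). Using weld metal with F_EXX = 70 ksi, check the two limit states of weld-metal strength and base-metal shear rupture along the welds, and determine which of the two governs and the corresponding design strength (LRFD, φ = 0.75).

t_e = 0.707 × 0.4375 = 0.3093 in; L = 27 in.
Weld metal: φR_n = 0.75 × 0.6 × 70 × 0.3093 × 27 = 263.1 kip.
Base metal (shear rupture): φR_n = 0.75 × 0.6 × 70 × 0.625 × 27 = 531.6 kip.
Governing: weld metal.

φR_n ≈ 263 kip (weld metal governs)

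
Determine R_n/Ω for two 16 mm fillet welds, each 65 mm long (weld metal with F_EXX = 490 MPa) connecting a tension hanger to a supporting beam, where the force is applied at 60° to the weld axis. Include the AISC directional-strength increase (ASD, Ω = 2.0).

R_n/Ω ≈ 303 kN

t_e = 0.707 × 16 = 11.31 mm; A_we = 11.31 × 130 = 1471 mm².
Directional factor: 1.0 + 0.5 sin^1.5(60°) = 1.403.
F_nw = 0.6 × 490 × 1.403 = 412.5 MPa.
R_n/Ω = (412.5 × 1471) / 2.0 × 10⁻³ = 303.3 kN.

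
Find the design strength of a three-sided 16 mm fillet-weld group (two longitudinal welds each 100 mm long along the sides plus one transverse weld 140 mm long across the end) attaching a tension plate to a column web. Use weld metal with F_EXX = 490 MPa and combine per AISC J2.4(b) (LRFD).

φR_n ≈ 948 kN

t_e = 0.707 × 16 = 11.31 mm.
R_nwl = 0.6 × 490 × 11.31 × 200 × 10⁻³ = 665.1 kN (longitudinal, 2 welds).
R_nwt = 0.6 × 490 × 11.31 × 140 × 10⁻³ = 465.6 kN (transverse, base value).
(i) R_nwl + R_nwt = 1131 kN; (ii) 0.85 R_nwl + 1.5 R_nwt = 1264 kN.
R_n = max = 1264 kN [governs: (ii)]; φR_n = 947.8 kN.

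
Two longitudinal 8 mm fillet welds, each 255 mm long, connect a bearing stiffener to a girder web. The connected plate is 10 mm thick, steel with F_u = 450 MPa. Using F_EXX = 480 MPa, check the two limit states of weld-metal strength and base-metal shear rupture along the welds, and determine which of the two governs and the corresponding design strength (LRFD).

t_e = 0.707 × 8 = 5.656 mm; L = 510 mm.
Weld metal: φR_n = 0.75 × 0.6 × 480 × 5.656 × 510 × 10⁻³ = 623.1 kN.
Base metal (shear rupture): φR_n = 0.75 × 0.6 × 450 × 10 × 510 × 10⁻³ = 1033 kN.
Governing: weld metal.

φR_n ≈ 623 kN (weld metal governs)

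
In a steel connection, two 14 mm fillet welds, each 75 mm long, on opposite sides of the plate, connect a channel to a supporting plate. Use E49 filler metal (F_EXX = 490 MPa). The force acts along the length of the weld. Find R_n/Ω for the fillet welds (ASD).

Effective throat t_e = 0.707 × 14 = 9.898 mm.
Total length L = 150 mm; A_we = 9.898 × 150 = 1485 mm².
F_nw = 0.6 F_EXX = 0.6 × 490 = 294 MPa.
R_n = 294 × 1485 × 10⁻³ = 436.5 kN; R_n/Ω = 436.5/2.0 = 218.3 kN.

R_n/Ω ≈ 218 kN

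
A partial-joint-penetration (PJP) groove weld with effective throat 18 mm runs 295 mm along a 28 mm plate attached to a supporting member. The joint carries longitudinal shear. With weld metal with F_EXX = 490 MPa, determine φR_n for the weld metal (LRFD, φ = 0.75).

Effective throat (given) t_e = 18 mm.
A_we = 18 × 295 = 5310 mm².
F_nw = 0.6 F_EXX = 294 MPa.
φR_n = 0.75 × 294 × 5310 × 10⁻³ = 1171 kN.

φR_n ≈ 1170 kN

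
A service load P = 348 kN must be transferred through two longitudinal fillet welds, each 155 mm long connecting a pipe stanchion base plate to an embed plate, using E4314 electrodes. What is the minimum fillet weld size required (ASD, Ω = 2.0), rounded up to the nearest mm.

E43XX → F_EXX = 430 MPa.
Total weld length L = 310 mm.
Required throat t_e = P × Ω / (0.6 F_EXX × L) = 348 × 2.0 / (0.6 × 430 × 310 × 10⁻³) = 8.702 mm.
Required leg w = t_e / 0.707 = 12.31 mm → use 13 mm.

w = 13 mm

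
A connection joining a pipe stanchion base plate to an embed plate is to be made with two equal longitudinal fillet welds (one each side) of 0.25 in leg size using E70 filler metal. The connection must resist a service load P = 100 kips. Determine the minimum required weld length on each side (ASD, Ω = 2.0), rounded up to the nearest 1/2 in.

L = 13.5 in on each side

E70XX → F_EXX = 70 ksi.
Throat t_e = 0.707 × 0.25 = 0.1767 in.
r_n/Ω = (0.6 × 70 × 0.1767) / 2.0 = 3.712 kip/in.
L_req = P / (r_n/Ω) = 100 / 3.712 = 26.94 in total.
Per side: 26.94 / 2 = 13.47 in.
Round up → use L = 13.5 in on each side.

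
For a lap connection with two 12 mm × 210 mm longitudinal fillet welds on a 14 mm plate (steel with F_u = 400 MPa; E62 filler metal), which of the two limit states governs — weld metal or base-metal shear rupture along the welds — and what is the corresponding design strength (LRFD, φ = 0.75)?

E62XX → F_EXX = 620 MPa.
t_e = 0.707 × 12 = 8.484 mm; L = 420 mm.
Weld metal: φR_n = 0.75 × 0.6 × 620 × 8.484 × 420 × 10⁻³ = 994.2 kN.
Base metal (shear rupture): φR_n = 0.75 × 0.6 × 400 × 14 × 420 × 10⁻³ = 1058 kN.
Governing: weld metal.

φR_n ≈ 994 kN (weld metal governs)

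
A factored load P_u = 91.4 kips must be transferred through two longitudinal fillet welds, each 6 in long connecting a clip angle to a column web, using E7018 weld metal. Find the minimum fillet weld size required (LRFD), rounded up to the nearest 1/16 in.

w = 3/8 in

E70XX → F_EXX = 70 ksi.
Total weld length L = 12 in.
Required throat t_e = P_u / (φ × 0.6 F_EXX × L) = 91.4 / (0.75 × 0.6 × 70 × 12) = 0.2418 in.
Required leg w = t_e / 0.707 = 0.342 in → use 3/8 in.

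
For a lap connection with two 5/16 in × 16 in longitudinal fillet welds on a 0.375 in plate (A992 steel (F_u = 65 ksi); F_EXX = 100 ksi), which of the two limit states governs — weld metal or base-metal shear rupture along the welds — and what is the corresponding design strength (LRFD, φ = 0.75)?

φR_n ≈ 318 kip (weld metal governs)

t_e = 0.707 × 0.3125 = 0.2209 in; L = 32 in.
Weld metal: φR_n = 0.75 × 0.6 × 100 × 0.2209 × 32 = 318.1 kip.
Base metal (shear rupture): φR_n = 0.75 × 0.6 × 65 × 0.375 × 32 = 351 kip.
Governing: weld metal.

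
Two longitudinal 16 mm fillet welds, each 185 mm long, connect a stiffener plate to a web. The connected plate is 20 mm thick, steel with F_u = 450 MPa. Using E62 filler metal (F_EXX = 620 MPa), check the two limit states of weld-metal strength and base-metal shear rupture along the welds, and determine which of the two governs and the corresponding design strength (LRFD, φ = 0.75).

φR_n ≈ 1170 kN (weld metal governs)

t_e = 0.707 × 16 = 11.31 mm; L = 370 mm.
Weld metal: φR_n = 0.75 × 0.6 × 620 × 11.31 × 370 × 10⁻³ = 1168 kN.
Base metal (shear rupture): φR_n = 0.75 × 0.6 × 450 × 20 × 370 × 10⁻³ = 1498 kN.
Governing: weld metal.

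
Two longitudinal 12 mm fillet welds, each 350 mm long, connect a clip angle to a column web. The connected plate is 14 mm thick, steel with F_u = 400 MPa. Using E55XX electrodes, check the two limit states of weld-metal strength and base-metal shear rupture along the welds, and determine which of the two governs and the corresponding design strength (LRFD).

E55XX → F_EXX = 550 MPa.
t_e = 0.707 × 12 = 8.484 mm; L = 700 mm.
Weld metal: φR_n = 0.75 × 0.6 × 550 × 8.484 × 700 × 10⁻³ = 1470 kN.
Base metal (shear rupture): φR_n = 0.75 × 0.6 × 400 × 14 × 700 × 10⁻³ = 1764 kN.
Governing: weld metal.

φR_n ≈ 1470 kN (weld metal governs)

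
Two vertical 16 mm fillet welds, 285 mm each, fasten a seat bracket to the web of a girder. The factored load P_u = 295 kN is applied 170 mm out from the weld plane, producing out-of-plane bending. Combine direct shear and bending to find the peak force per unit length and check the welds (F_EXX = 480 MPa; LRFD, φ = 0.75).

f_max ≈ 1920 N/mm; adequate

L_w = 2 × 285 = 570 mm; section modulus (unit throat) S = 2 × L²/6 = 27080 mm².
Direct shear f_v = P/L_w = 295×10³/570 = 517.5 N/mm.
Moment M = P × e = 295×10³ × 170 = 50150000 N·mm; bending f_b = M/S = 1852 N/mm.
f_max = √(f_v² + f_b²) = √(517.5² + 1852²) = 1923 N/mm.
φr_n = 0.75 × 0.6 × 480 × (0.707 × 16) = 2443 N/mm → adequate.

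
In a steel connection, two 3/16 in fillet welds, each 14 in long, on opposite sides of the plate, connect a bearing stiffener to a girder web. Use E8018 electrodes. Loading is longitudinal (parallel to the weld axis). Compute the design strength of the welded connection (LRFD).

φR_n ≈ 134 kips

E80XX → F_EXX = 80 ksi.
Effective throat t_e = 0.707 × 0.1875 = 0.1326 in.
Total length L = 28 in; A_we = 0.1326 × 28 = 3.712 in².
F_nw = 0.6 F_EXX = 0.6 × 80 = 48 ksi.
φR_n = 0.75 × 48 × 3.712 = 133.6 kips.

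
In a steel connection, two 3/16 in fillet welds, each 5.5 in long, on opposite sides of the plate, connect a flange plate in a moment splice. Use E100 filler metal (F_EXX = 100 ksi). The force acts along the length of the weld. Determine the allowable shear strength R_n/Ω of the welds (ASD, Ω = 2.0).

R_n/Ω ≈ 43.7 kip

Effective throat t_e = 0.707 × 0.1875 = 0.1326 in.
Total length L = 11 in; A_we = 0.1326 × 11 = 1.458 in².
F_nw = 0.6 F_EXX = 0.6 × 100 = 60 ksi.
R_n = 60 × 1.458 = 87.49 kip; R_n/Ω = 87.49/2.0 = 43.75 kip.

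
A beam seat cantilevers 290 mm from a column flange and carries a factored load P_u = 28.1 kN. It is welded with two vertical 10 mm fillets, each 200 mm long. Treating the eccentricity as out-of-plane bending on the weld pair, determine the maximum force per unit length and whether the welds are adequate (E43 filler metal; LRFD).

E43XX → F_EXX = 430 MPa.
L_w = 2 × 200 = 400 mm; section modulus (unit throat) S = 2 × L²/6 = 13330 mm².
Direct shear f_v = P/L_w = 28.1×10³/400 = 70.25 N/mm.
Moment M = P × e = 28.1×10³ × 290 = 8149000 N·mm; bending f_b = M/S = 611.2 N/mm.
f_max = √(f_v² + f_b²) = √(70.25² + 611.2²) = 615.2 N/mm.
φr_n = 0.75 × 0.6 × 430 × (0.707 × 10) = 1368 N/mm → adequate.

f_max ≈ 615 N/mm; adequate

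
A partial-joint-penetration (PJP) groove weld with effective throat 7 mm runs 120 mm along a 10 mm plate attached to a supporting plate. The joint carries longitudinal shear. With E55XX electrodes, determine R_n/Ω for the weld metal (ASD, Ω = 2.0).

R_n/Ω ≈ 139 kN

E55XX → F_EXX = 550 MPa.
Effective throat (given) t_e = 7 mm.
A_we = 7 × 120 = 840 mm².
F_nw = 0.6 F_EXX = 330 MPa.
R_n/Ω = (330 × 840) / 2.0 × 10⁻³ = 138.6 kN.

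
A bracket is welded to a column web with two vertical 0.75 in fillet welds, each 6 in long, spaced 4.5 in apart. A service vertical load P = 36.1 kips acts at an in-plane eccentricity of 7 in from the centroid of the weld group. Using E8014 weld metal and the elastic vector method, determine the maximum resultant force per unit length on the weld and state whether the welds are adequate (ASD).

f_max ≈ 11.8 kip/in; adequate

E80XX → F_EXX = 80 ksi.
Total weld length L_w = 12 in. Treat welds as unit-width lines.
Polar moment about centroid: J = 2[d³/12 + d(b/2)²] = 2[6³/12 + 6×2.25²] = 96.75 in³.
Direct shear f_v = P/L_w = 36.1 / 12 = 3.008 kip/in (vertical).
Torsion M = P·e = 36.1 × 7 = 252.7 kip·in.
Critical point at (x, y) = (2.25, 3) from centroid. f_tx = M·y/J = 7.836 kip/in; f_ty = M·x/J = 5.877 kip/in.
Resultant f_max = √[f_tx² + (f_v + f_ty)²] = √[7.836² + (3.008 + 5.877)²] = 11.85 kip/in.
Capacity per unit length: r_n/Ω = (1/2.0) × 0.6 × 80 × (0.707 × 0.75) = 12.73 kip/in.
11.85 ≤ 12.73 → adequate.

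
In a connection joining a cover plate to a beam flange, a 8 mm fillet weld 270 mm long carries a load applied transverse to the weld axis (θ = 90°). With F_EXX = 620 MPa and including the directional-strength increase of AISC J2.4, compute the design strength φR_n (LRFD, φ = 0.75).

φR_n ≈ 639 kN

t_e = 0.707 × 8 = 5.656 mm; A_we = 5.656 × 270 = 1527 mm².
Directional factor: 1.0 + 0.5 sin^1.5(90°) = 1.5.
F_nw = 0.6 × 620 × 1.5 = 558 MPa.
φR_n = 0.75 × 558 × 1527 × 10⁻³ = 639.1 kN.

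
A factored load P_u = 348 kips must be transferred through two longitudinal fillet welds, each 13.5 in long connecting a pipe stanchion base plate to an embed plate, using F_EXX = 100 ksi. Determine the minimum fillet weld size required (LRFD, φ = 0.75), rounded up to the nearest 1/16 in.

w = 7/16 in

Total weld length L = 27 in.
Required throat t_e = P_u / (φ × 0.6 F_EXX × L) = 348 / (0.75 × 0.6 × 100 × 27) = 0.2864 in.
Required leg w = t_e / 0.707 = 0.4051 in → use 7/16 in.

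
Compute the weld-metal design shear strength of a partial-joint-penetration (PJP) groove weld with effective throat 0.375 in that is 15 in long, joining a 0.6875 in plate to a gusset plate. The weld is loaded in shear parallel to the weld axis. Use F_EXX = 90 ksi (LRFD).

φR_n ≈ 228 kip

Effective throat (given) t_e = 0.375 in.
A_we = 0.375 × 15 = 5.625 in².
F_nw = 0.6 F_EXX = 54 ksi.
φR_n = 0.75 × 54 × 5.625 = 227.8 kip.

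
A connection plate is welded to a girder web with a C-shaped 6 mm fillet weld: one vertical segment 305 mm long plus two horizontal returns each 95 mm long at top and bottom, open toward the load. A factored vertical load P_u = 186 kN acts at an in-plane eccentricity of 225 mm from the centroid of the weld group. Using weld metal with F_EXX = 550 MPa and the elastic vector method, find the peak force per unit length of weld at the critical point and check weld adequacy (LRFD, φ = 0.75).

Total weld length L_w = 495 mm. Treat welds as unit-width lines.
Centroid: x̄ = 2×95×47.5 / 495 = 18.23 mm from the vertical weld.
Polar moment about centroid: J = I_x + I_y = [305³/12 + 2×95×152.5²] + [305×18.23² + 2(95³/12 + 95×29.27²)] = 7190000 mm³.
Direct shear f_v = P/L_w = 186×10³ / 495 = 375.8 N/mm (vertical).
Torsion M = P·e = 186×10³ × 225 = 41850000 N·mm.
Critical point at (x, y) = (76.77, 152.5) from centroid. f_tx = M·y/J = 887.6 N/mm; f_ty = M·x/J = 446.8 N/mm.
Resultant f_max = √[f_tx² + (f_v + f_ty)²] = √[887.6² + (375.8 + 446.8)²] = 1210 N/mm.
Capacity per unit length: φr_n = 0.75 × 0.6 × 550 × (0.707 × 6) = 1050 N/mm.
1210 > 1050 → NOT adequate.

f_max ≈ 1210 N/mm; NOT adequate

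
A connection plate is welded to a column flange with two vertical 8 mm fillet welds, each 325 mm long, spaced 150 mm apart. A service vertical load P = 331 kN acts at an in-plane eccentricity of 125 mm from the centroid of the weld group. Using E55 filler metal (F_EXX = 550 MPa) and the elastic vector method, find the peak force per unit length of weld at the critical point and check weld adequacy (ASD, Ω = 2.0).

f_max ≈ 1100 N/mm; NOT adequate

Total weld length L_w = 650 mm. Treat welds as unit-width lines.
Polar moment about centroid: J = 2[d³/12 + d(b/2)²] = 2[325³/12 + 325×75²] = 9378000 mm³.
Direct shear f_v = P/L_w = 331×10³ / 650 = 509.2 N/mm (vertical).
Torsion M = P·e = 331×10³ × 125 = 41375000 N·mm.
Critical point at (x, y) = (75, 162.5) from centroid. f_tx = M·y/J = 717 N/mm; f_ty = M·x/J = 330.9 N/mm.
Resultant f_max = √[f_tx² + (f_v + f_ty)²] = √[717² + (509.2 + 330.9)²] = 1104 N/mm.
Capacity per unit length: r_n/Ω = (1/2.0) × 0.6 × 550 × (0.707 × 8) = 933.2 N/mm.
1104 > 933.2 → NOT adequate.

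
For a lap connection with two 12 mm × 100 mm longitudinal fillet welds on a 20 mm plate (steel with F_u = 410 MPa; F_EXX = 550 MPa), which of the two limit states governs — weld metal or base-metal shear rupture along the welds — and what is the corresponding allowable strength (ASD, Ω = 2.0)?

R_n/Ω ≈ 280 kN (weld metal governs)

t_e = 0.707 × 12 = 8.484 mm; L = 200 mm.
Weld metal: R_n/Ω = (1/2.0) × 0.6 × 550 × 8.484 × 200 × 10⁻³ = 280 kN.
Base metal (shear rupture): R_n/Ω = (1/2.0) × 0.6 × 410 × 20 × 200 × 10⁻³ = 492 kN.
Governing: weld metal.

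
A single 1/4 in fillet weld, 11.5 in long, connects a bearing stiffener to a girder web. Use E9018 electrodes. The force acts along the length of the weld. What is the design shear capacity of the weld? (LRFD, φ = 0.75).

E90XX → F_EXX = 90 ksi.
Effective throat t_e = 0.707 × 0.25 = 0.1767 in.
Total length L = 11.5 in; A_we = 0.1767 × 11.5 = 2.033 in².
F_nw = 0.6 F_EXX = 0.6 × 90 = 54 ksi.
φR_n = 0.75 × 54 × 2.033 = 82.32 kips.

φR_n ≈ 82.3 kips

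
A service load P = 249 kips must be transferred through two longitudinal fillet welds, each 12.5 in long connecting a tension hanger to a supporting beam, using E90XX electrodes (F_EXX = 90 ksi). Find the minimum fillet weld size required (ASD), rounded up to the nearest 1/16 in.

Total weld length L = 25 in.
Required throat t_e = P × Ω / (0.6 F_EXX × L) = 249 × 2.0 / (0.6 × 90 × 25) = 0.3689 in.
Required leg w = t_e / 0.707 = 0.5218 in → use 9/16 in.

w = 9/16 in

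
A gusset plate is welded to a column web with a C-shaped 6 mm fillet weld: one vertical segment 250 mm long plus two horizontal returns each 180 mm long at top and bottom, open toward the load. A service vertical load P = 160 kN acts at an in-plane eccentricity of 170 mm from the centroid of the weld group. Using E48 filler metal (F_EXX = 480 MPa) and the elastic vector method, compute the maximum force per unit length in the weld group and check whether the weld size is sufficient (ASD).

f_max ≈ 743 N/mm; NOT adequate

Total weld length L_w = 610 mm. Treat welds as unit-width lines.
Centroid: x̄ = 2×180×90 / 610 = 53.11 mm from the vertical weld.
Polar moment about centroid: J = I_x + I_y = [250³/12 + 2×180×125²] + [250×53.11² + 2(180³/12 + 180×36.89²)] = 9094000 mm³.
Direct shear f_v = P/L_w = 160×10³ / 610 = 262.3 N/mm (vertical).
Torsion M = P·e = 160×10³ × 170 = 27200000 N·mm.
Critical point at (x, y) = (126.9, 125) from centroid. f_tx = M·y/J = 373.9 N/mm; f_ty = M·x/J = 379.5 N/mm.
Resultant f_max = √[f_tx² + (f_v + f_ty)²] = √[373.9² + (262.3 + 379.5)²] = 742.8 N/mm.
Capacity per unit length: r_n/Ω = (1/2.0) × 0.6 × 480 × (0.707 × 6) = 610.8 N/mm.
742.8 > 610.8 → NOT adequate.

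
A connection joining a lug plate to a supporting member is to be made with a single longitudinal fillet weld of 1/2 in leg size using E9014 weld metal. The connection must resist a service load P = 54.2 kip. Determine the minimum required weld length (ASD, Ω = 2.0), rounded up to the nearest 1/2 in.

L = 6 in

E90XX → F_EXX = 90 ksi.
Throat t_e = 0.707 × 0.5 = 0.3535 in.
r_n/Ω = (0.6 × 90 × 0.3535) / 2.0 = 9.544 kip/in.
L_req = P / (r_n/Ω) = 54.2 / 9.544 = 5.679 in total.
Round up → use L = 6 in.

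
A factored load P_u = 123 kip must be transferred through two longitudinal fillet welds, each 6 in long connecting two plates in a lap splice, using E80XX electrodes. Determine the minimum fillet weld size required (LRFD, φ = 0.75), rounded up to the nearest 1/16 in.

w = 7/16 in

E80XX → F_EXX = 80 ksi.
Total weld length L = 12 in.
Required throat t_e = P_u / (φ × 0.6 F_EXX × L) = 123 / (0.75 × 0.6 × 80 × 12) = 0.2847 in.
Required leg w = t_e / 0.707 = 0.4027 in → use 7/16 in.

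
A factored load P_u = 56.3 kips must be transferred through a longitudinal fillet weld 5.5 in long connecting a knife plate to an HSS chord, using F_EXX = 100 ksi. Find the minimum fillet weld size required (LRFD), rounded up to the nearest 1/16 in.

Total weld length L = 5.5 in.
Required throat t_e = P_u / (φ × 0.6 F_EXX × L) = 56.3 / (0.75 × 0.6 × 100 × 5.5) = 0.2275 in.
Required leg w = t_e / 0.707 = 0.3217 in → use 3/8 in.

w = 3/8 in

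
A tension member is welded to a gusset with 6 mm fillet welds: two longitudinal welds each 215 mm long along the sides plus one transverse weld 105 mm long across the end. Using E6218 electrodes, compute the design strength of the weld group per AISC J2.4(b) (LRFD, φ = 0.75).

φR_n ≈ 633 kN

E62XX → F_EXX = 620 MPa.
t_e = 0.707 × 6 = 4.242 mm.
R_nwl = 0.6 × 620 × 4.242 × 430 × 10⁻³ = 678.6 kN (longitudinal, 2 welds).
R_nwt = 0.6 × 620 × 4.242 × 105 × 10⁻³ = 165.7 kN (transverse, base value).
(i) R_nwl + R_nwt = 844.2 kN; (ii) 0.85 R_nwl + 1.5 R_nwt = 825.3 kN.
R_n = max = 844.2 kN [governs: (i)]; φR_n = 633.2 kN.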